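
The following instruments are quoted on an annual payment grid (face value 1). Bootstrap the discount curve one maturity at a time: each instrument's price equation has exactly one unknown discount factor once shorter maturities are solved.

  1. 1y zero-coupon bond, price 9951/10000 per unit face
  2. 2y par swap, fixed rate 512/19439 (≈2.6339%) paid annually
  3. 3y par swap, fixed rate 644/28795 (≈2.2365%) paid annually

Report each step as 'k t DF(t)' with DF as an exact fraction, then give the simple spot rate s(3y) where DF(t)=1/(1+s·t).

step 1 [1y] zero: DF = P = 9951/10000 ≈ 0.995100
step 2 [2y] swap r/1=512/19439: DF=(1 − 512/19439·(0.995100))/(1+512/19439) = 593/625 ≈ 0.948800
step 3 [3y] swap r/1=644/28795: DF=(1 − 644/28795·(0.995100+0.948800))/(1+644/28795) = 2339/2500 ≈ 0.935600

1 1 9951/10000
2 2 593/625
3 3 2339/2500
s(3y) = (1/(2339/2500) − 1)/(3) = 161/7017 ≈ 2.2944%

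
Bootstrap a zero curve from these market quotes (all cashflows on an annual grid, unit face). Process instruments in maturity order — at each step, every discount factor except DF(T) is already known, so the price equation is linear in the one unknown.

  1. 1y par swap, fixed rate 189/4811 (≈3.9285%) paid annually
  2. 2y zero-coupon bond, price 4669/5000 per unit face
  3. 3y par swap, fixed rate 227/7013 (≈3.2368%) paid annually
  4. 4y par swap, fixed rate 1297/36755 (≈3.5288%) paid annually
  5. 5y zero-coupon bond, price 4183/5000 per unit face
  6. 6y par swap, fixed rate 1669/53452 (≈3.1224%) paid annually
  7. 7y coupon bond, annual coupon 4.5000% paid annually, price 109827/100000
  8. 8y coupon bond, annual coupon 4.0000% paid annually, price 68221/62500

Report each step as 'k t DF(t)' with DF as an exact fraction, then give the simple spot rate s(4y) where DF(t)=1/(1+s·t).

1 1 4811/5000
2 2 4669/5000
3 3 2273/2500
4 4 8703/10000
5 5 4183/5000
6 6 8331/10000
7 7 513/625
8 8 2031/2500
s(4y) = (1/(8703/10000) − 1)/(4) = 1297/34812 ≈ 3.7257%

step 1 [1y] swap r/1=189/4811: DF=(1 − 189/4811·(0))/(1+189/4811) = 4811/5000 ≈ 0.962200
step 2 [2y] zero: DF = P = 4669/5000 ≈ 0.933800
step 3 [3y] swap r/1=227/7013: DF=(1 − 227/7013·(0.962200+0.933800))/(1+227/7013) = 2273/2500 ≈ 0.909200
step 4 [4y] swap r/1=1297/36755: DF=(1 − 1297/36755·(0.962200+0.933800+0.909200))/(1+1297/36755) = 8703/10000 ≈ 0.870300
step 5 [5y] zero: DF = P = 4183/5000 ≈ 0.836600
step 6 [6y] swap r/1=1669/53452: DF=(1 − 1669/53452·(0.962200+0.933800+0.909200+0.870300+0.836600))/(1+1669/53452) = 8331/10000 ≈ 0.833100
step 7 [7y] bond c/1=9/200: DF=(109827/100000 − 9/200·(0.962200+0.933800+0.909200+0.870300+0.836600+0.833100))/(1+9/200) = 513/625 ≈ 0.820800
step 8 [8y] bond c/1=1/25: DF=(68221/62500 − 1/25·(0.962200+0.933800+0.909200+0.870300+0.836600+0.833100+0.820800))/(1+1/25) = 2031/2500 ≈ 0.812400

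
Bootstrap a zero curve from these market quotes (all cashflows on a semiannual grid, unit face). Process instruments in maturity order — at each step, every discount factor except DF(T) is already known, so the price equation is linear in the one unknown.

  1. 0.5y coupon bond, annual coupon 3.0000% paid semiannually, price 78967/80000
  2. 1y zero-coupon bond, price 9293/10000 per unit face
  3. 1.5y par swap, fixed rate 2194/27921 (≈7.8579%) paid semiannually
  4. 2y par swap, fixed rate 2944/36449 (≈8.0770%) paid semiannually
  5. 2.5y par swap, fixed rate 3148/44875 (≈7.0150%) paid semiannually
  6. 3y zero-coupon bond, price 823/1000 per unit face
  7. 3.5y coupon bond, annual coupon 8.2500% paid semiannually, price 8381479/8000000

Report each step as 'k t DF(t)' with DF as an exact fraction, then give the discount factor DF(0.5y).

step 1 [0.5y] bond c/2=3/200: DF=(78967/80000 − 3/200·(0))/(1+3/200) = 389/400 ≈ 0.972500
step 2 [1y] zero: DF = P = 9293/10000 ≈ 0.929300
step 3 [1.5y] swap r/2=1097/27921: DF=(1 − 1097/27921·(0.972500+0.929300))/(1+1097/27921) = 8903/10000 ≈ 0.890300
step 4 [2y] swap r/2=1472/36449: DF=(1 − 1472/36449·(0.972500+0.929300+0.890300))/(1+1472/36449) = 533/625 ≈ 0.852800
step 5 [2.5y] swap r/2=1574/44875: DF=(1 − 1574/44875·(0.972500+0.929300+0.890300+0.852800))/(1+1574/44875) = 4213/5000 ≈ 0.842600
step 6 [3y] zero: DF = P = 823/1000 ≈ 0.823000
step 7 [3.5y] bond c/2=33/800: DF=(8381479/8000000 − 33/800·(0.972500+0.929300+0.890300+0.852800+0.842600+0.823000))/(1+33/800) = 3979/5000 ≈ 0.795800

1 1/2 389/400
2 1 9293/10000
3 3/2 8903/10000
4 2 533/625
5 5/2 4213/5000
6 3 823/1000
7 7/2 3979/5000
DF(0.5y) = 389/400 ≈ 0.972500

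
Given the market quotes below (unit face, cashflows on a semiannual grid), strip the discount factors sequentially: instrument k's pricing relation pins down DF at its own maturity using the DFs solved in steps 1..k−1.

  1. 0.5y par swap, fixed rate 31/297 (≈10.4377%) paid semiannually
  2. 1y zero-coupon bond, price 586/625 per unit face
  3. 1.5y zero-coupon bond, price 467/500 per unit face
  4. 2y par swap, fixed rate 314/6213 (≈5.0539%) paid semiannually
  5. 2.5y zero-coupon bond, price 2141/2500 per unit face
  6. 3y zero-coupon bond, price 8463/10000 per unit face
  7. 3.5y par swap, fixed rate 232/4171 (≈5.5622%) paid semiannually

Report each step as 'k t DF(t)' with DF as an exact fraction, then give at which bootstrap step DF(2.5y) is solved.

step 1 [0.5y] swap r/2=31/594: DF=(1 − 31/594·(0))/(1+31/594) = 594/625 ≈ 0.950400
step 2 [1y] zero: DF = P = 586/625 ≈ 0.937600
step 3 [1.5y] zero: DF = P = 467/500 ≈ 0.934000
step 4 [2y] swap r/2=157/6213: DF=(1 − 157/6213·(0.950400+0.937600+0.934000))/(1+157/6213) = 4529/5000 ≈ 0.905800
step 5 [2.5y] zero: DF = P = 2141/2500 ≈ 0.856400
step 6 [3y] zero: DF = P = 8463/10000 ≈ 0.846300
step 7 [3.5y] swap r/2=116/4171: DF=(1 − 116/4171·(0.950400+0.937600+0.934000+0.905800+0.856400+0.846300))/(1+116/4171) = 413/500 ≈ 0.826000

1 1/2 594/625
2 1 586/625
3 3/2 467/500
4 2 4529/5000
5 5/2 2141/2500
6 3 8463/10000
7 7/2 413/500
DF(2.5y) is solved at step 5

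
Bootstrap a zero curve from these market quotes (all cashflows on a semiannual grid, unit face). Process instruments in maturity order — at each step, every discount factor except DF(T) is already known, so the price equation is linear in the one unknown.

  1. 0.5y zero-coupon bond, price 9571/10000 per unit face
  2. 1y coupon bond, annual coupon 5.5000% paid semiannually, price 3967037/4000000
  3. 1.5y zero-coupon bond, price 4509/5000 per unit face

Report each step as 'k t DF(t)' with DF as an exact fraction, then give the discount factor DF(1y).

1 1/2 9571/10000
2 1 2349/2500
3 3/2 4509/5000
DF(1y) = 2349/2500 ≈ 0.939600

step 1 [0.5y] zero: DF = P = 9571/10000 ≈ 0.957100
step 2 [1y] bond c/2=11/400: DF=(3967037/4000000 − 11/400·(0.957100))/(1+11/400) = 2349/2500 ≈ 0.939600
step 3 [1.5y] zero: DF = P = 4509/5000 ≈ 0.901800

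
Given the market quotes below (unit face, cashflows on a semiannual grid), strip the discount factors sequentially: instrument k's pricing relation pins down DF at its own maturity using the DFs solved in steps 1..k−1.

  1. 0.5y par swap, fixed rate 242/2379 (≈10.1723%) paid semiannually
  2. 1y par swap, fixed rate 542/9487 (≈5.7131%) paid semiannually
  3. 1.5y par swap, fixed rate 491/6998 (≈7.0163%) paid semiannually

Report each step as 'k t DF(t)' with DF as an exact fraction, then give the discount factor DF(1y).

1 1/2 2379/2500
2 1 4729/5000
3 3/2 4509/5000
DF(1y) = 4729/5000 ≈ 0.945800

step 1 [0.5y] swap r/2=121/2379: DF=(1 − 121/2379·(0))/(1+121/2379) = 2379/2500 ≈ 0.951600
step 2 [1y] swap r/2=271/9487: DF=(1 − 271/9487·(0.951600))/(1+271/9487) = 4729/5000 ≈ 0.945800
step 3 [1.5y] swap r/2=491/13996: DF=(1 − 491/13996·(0.951600+0.945800))/(1+491/13996) = 4509/5000 ≈ 0.901800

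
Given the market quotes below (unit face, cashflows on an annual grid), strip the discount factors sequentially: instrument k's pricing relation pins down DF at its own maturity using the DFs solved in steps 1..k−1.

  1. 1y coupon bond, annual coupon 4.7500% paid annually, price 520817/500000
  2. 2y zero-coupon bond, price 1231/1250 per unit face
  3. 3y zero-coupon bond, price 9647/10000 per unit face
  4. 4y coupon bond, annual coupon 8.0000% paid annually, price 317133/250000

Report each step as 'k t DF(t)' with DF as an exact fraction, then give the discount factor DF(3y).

step 1 [1y] bond c/1=19/400: DF=(520817/500000 − 19/400·(0))/(1+19/400) = 1243/1250 ≈ 0.994400
step 2 [2y] zero: DF = P = 1231/1250 ≈ 0.984800
step 3 [3y] zero: DF = P = 9647/10000 ≈ 0.964700
step 4 [4y] bond c/1=2/25: DF=(317133/250000 − 2/25·(0.994400+0.984800+0.964700))/(1+2/25) = 1913/2000 ≈ 0.956500

1 1 1243/1250
2 2 1231/1250
3 3 9647/10000
4 4 1913/2000
DF(3y) = 9647/10000 ≈ 0.964700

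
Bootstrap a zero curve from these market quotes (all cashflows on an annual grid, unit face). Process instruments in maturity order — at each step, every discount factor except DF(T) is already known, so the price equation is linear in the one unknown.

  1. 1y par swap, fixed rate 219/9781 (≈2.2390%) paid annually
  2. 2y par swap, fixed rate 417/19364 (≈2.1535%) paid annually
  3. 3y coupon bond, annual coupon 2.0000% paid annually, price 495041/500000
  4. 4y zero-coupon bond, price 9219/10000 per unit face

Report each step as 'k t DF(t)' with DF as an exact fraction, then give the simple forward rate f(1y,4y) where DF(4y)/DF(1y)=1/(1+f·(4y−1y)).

step 1 [1y] swap r/1=219/9781: DF=(1 − 219/9781·(0))/(1+219/9781) = 9781/10000 ≈ 0.978100
step 2 [2y] swap r/1=417/19364: DF=(1 − 417/19364·(0.978100))/(1+417/19364) = 9583/10000 ≈ 0.958300
step 3 [3y] bond c/1=1/50: DF=(495041/500000 − 1/50·(0.978100+0.958300))/(1+1/50) = 9327/10000 ≈ 0.932700
step 4 [4y] zero: DF = P = 9219/10000 ≈ 0.921900

1 1 9781/10000
2 2 9583/10000
3 3 9327/10000
4 4 9219/10000
f(1y,4y) = ((9781/10000)/(9219/10000) − 1)/(3) = 562/27657 ≈ 2.0320%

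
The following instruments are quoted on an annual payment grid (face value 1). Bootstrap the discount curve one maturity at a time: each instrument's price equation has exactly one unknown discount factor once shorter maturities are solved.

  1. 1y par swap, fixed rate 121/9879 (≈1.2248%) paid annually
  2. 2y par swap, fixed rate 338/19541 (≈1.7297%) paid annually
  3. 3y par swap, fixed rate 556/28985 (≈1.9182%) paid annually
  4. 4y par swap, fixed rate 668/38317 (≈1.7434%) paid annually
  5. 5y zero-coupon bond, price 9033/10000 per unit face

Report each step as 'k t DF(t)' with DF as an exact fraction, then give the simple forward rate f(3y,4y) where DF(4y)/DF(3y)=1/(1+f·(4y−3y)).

step 1 [1y] swap r/1=121/9879: DF=(1 − 121/9879·(0))/(1+121/9879) = 9879/10000 ≈ 0.987900
step 2 [2y] swap r/1=338/19541: DF=(1 − 338/19541·(0.987900))/(1+338/19541) = 4831/5000 ≈ 0.966200
step 3 [3y] swap r/1=556/28985: DF=(1 − 556/28985·(0.987900+0.966200))/(1+556/28985) = 2361/2500 ≈ 0.944400
step 4 [4y] swap r/1=668/38317: DF=(1 − 668/38317·(0.987900+0.966200+0.944400))/(1+668/38317) = 2333/2500 ≈ 0.933200
step 5 [5y] zero: DF = P = 9033/10000 ≈ 0.903300

1 1 9879/10000
2 2 4831/5000
3 3 2361/2500
4 4 2333/2500
5 5 9033/10000
f(3y,4y) = ((2361/2500)/(2333/2500) − 1)/(1) = 28/2333 ≈ 1.2002%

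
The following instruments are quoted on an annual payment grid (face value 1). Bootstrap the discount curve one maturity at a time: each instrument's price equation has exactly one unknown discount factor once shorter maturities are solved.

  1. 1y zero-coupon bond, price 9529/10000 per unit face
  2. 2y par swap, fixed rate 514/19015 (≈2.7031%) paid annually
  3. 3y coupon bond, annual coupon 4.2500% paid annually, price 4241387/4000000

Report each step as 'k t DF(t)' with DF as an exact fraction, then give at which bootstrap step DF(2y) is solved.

1 1 9529/10000
2 2 4743/5000
3 3 2349/2500
DF(2y) is solved at step 2

step 1 [1y] zero: DF = P = 9529/10000 ≈ 0.952900
step 2 [2y] swap r/1=514/19015: DF=(1 − 514/19015·(0.952900))/(1+514/19015) = 4743/5000 ≈ 0.948600
step 3 [3y] bond c/1=17/400: DF=(4241387/4000000 − 17/400·(0.952900+0.948600))/(1+17/400) = 2349/2500 ≈ 0.939600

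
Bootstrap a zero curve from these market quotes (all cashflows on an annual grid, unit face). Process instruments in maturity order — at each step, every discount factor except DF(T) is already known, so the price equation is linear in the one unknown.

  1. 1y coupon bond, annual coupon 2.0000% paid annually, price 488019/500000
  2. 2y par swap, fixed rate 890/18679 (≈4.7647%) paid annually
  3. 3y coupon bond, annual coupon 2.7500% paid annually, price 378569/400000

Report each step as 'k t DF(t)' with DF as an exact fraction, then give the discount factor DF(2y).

step 1 [1y] bond c/1=1/50: DF=(488019/500000 − 1/50·(0))/(1+1/50) = 9569/10000 ≈ 0.956900
step 2 [2y] swap r/1=890/18679: DF=(1 − 890/18679·(0.956900))/(1+890/18679) = 911/1000 ≈ 0.911000
step 3 [3y] bond c/1=11/400: DF=(378569/400000 − 11/400·(0.956900+0.911000))/(1+11/400) = 8711/10000 ≈ 0.871100

1 1 9569/10000
2 2 911/1000
3 3 8711/10000
DF(2y) = 911/1000 ≈ 0.911000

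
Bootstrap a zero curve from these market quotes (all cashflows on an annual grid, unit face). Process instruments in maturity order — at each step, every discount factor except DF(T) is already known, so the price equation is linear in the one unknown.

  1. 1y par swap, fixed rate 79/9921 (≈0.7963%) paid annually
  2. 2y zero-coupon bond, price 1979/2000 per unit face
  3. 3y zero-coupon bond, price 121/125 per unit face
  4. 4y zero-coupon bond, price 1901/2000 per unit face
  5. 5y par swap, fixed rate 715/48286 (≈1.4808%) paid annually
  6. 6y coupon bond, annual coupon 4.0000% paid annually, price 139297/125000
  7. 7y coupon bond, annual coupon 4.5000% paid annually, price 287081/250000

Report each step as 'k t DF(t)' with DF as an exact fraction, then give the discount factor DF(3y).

1 1 9921/10000
2 2 1979/2000
3 3 121/125
4 4 1901/2000
5 5 1857/2000
6 6 4429/5000
7 7 533/625
DF(3y) = 121/125 ≈ 0.968000

step 1 [1y] swap r/1=79/9921: DF=(1 − 79/9921·(0))/(1+79/9921) = 9921/10000 ≈ 0.992100
step 2 [2y] zero: DF = P = 1979/2000 ≈ 0.989500
step 3 [3y] zero: DF = P = 121/125 ≈ 0.968000
step 4 [4y] zero: DF = P = 1901/2000 ≈ 0.950500
step 5 [5y] swap r/1=715/48286: DF=(1 − 715/48286·(0.992100+0.989500+0.968000+0.950500))/(1+715/48286) = 1857/2000 ≈ 0.928500
step 6 [6y] bond c/1=1/25: DF=(139297/125000 − 1/25·(0.992100+0.989500+0.968000+0.950500+0.928500))/(1+1/25) = 4429/5000 ≈ 0.885800
step 7 [7y] bond c/1=9/200: DF=(287081/250000 − 9/200·(0.992100+0.989500+0.968000+0.950500+0.928500+0.885800))/(1+9/200) = 533/625 ≈ 0.852800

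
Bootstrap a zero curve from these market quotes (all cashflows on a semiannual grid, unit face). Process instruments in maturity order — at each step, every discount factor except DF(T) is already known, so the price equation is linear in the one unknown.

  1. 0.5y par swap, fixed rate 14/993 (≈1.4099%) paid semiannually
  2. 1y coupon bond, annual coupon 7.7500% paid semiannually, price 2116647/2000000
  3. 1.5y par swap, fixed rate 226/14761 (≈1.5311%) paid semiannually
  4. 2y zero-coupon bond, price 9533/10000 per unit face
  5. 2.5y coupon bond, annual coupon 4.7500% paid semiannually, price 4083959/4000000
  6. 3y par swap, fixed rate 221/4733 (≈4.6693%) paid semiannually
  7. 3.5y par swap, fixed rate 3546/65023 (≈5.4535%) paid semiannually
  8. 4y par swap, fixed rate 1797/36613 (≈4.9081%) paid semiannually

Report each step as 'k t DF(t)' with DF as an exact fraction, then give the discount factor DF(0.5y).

step 1 [0.5y] swap r/2=7/993: DF=(1 − 7/993·(0))/(1+7/993) = 993/1000 ≈ 0.993000
step 2 [1y] bond c/2=31/800: DF=(2116647/2000000 − 31/800·(0.993000))/(1+31/800) = 4909/5000 ≈ 0.981800
step 3 [1.5y] swap r/2=113/14761: DF=(1 − 113/14761·(0.993000+0.981800))/(1+113/14761) = 4887/5000 ≈ 0.977400
step 4 [2y] zero: DF = P = 9533/10000 ≈ 0.953300
step 5 [2.5y] bond c/2=19/800: DF=(4083959/4000000 − 19/800·(0.993000+0.981800+0.977400+0.953300))/(1+19/800) = 9067/10000 ≈ 0.906700
step 6 [3y] swap r/2=221/9466: DF=(1 − 221/9466·(0.993000+0.981800+0.977400+0.953300+0.906700))/(1+221/9466) = 4337/5000 ≈ 0.867400
step 7 [3.5y] swap r/2=1773/65023: DF=(1 − 1773/65023·(0.993000+0.981800+0.977400+0.953300+0.906700+0.867400))/(1+1773/65023) = 8227/10000 ≈ 0.822700
step 8 [4y] swap r/2=1797/73226: DF=(1 − 1797/73226·(0.993000+0.981800+0.977400+0.953300+0.906700+0.867400+0.822700))/(1+1797/73226) = 8203/10000 ≈ 0.820300

1 1/2 993/1000
2 1 4909/5000
3 3/2 4887/5000
4 2 9533/10000
5 5/2 9067/10000
6 3 4337/5000
7 7/2 8227/10000
8 4 8203/10000
DF(0.5y) = 993/1000 ≈ 0.993000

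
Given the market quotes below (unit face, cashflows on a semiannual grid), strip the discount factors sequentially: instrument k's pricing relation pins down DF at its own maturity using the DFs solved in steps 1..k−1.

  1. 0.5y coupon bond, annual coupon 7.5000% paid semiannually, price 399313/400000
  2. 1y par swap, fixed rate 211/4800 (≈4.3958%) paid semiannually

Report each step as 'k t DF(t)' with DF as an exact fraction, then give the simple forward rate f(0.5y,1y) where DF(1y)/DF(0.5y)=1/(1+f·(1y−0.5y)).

1 1/2 4811/5000
2 1 4789/5000
f(0.5y,1y) = ((4811/5000)/(4789/5000) − 1)/(1/2) = 44/4789 ≈ 0.9188%

step 1 [0.5y] bond c/2=3/80: DF=(399313/400000 − 3/80·(0))/(1+3/80) = 4811/5000 ≈ 0.962200
step 2 [1y] swap r/2=211/9600: DF=(1 − 211/9600·(0.962200))/(1+211/9600) = 4789/5000 ≈ 0.957800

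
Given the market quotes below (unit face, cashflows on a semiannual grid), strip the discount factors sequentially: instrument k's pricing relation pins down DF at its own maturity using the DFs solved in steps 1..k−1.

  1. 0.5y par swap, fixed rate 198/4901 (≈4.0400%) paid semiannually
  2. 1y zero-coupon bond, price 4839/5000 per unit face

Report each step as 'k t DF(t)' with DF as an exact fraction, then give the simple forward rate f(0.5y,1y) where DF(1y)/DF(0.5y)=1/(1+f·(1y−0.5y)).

step 1 [0.5y] swap r/2=99/4901: DF=(1 − 99/4901·(0))/(1+99/4901) = 4901/5000 ≈ 0.980200
step 2 [1y] zero: DF = P = 4839/5000 ≈ 0.967800

1 1/2 4901/5000
2 1 4839/5000
f(0.5y,1y) = ((4901/5000)/(4839/5000) − 1)/(1/2) = 124/4839 ≈ 2.5625%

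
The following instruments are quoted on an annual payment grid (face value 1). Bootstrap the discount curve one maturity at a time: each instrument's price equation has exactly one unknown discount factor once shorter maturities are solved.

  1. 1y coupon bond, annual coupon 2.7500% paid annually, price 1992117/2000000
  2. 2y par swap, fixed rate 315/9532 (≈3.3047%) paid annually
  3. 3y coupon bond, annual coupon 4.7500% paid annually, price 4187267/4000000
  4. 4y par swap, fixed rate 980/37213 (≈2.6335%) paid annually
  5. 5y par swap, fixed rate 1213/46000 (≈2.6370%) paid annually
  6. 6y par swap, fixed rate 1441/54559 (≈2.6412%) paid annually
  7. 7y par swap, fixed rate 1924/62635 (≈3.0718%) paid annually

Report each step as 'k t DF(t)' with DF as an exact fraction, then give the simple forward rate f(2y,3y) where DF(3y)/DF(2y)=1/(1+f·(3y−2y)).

1 1 4847/5000
2 2 937/1000
3 3 9129/10000
4 4 451/500
5 5 8787/10000
6 6 8559/10000
7 7 2019/2500
f(2y,3y) = ((937/1000)/(9129/10000) − 1)/(1) = 241/9129 ≈ 2.6399%

step 1 [1y] bond c/1=11/400: DF=(1992117/2000000 − 11/400·(0))/(1+11/400) = 4847/5000 ≈ 0.969400
step 2 [2y] swap r/1=315/9532: DF=(1 − 315/9532·(0.969400))/(1+315/9532) = 937/1000 ≈ 0.937000
step 3 [3y] bond c/1=19/400: DF=(4187267/4000000 − 19/400·(0.969400+0.937000))/(1+19/400) = 9129/10000 ≈ 0.912900
step 4 [4y] swap r/1=980/37213: DF=(1 − 980/37213·(0.969400+0.937000+0.912900))/(1+980/37213) = 451/500 ≈ 0.902000
step 5 [5y] swap r/1=1213/46000: DF=(1 − 1213/46000·(0.969400+0.937000+0.912900+0.902000))/(1+1213/46000) = 8787/10000 ≈ 0.878700
step 6 [6y] swap r/1=1441/54559: DF=(1 − 1441/54559·(0.969400+0.937000+0.912900+0.902000+0.878700))/(1+1441/54559) = 8559/10000 ≈ 0.855900
step 7 [7y] swap r/1=1924/62635: DF=(1 − 1924/62635·(0.969400+0.937000+0.912900+0.902000+0.878700+0.855900))/(1+1924/62635) = 2019/2500 ≈ 0.807600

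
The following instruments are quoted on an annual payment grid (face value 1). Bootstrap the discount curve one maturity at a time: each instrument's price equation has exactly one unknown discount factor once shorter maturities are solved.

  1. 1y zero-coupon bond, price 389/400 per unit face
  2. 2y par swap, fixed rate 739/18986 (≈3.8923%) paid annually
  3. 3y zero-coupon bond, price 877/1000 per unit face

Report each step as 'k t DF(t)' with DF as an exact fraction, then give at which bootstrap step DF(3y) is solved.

1 1 389/400
2 2 9261/10000
3 3 877/1000
DF(3y) is solved at step 3

step 1 [1y] zero: DF = P = 389/400 ≈ 0.972500
step 2 [2y] swap r/1=739/18986: DF=(1 − 739/18986·(0.972500))/(1+739/18986) = 9261/10000 ≈ 0.926100
step 3 [3y] zero: DF = P = 877/1000 ≈ 0.877000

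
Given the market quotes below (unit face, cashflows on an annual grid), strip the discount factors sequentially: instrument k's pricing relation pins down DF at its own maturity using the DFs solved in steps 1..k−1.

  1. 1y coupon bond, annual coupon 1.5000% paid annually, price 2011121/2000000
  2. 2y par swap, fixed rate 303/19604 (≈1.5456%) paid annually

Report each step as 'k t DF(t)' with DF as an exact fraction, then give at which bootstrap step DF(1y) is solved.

step 1 [1y] bond c/1=3/200: DF=(2011121/2000000 − 3/200·(0))/(1+3/200) = 9907/10000 ≈ 0.990700
step 2 [2y] swap r/1=303/19604: DF=(1 − 303/19604·(0.990700))/(1+303/19604) = 9697/10000 ≈ 0.969700

1 1 9907/10000
2 2 9697/10000
DF(1y) is solved at step 1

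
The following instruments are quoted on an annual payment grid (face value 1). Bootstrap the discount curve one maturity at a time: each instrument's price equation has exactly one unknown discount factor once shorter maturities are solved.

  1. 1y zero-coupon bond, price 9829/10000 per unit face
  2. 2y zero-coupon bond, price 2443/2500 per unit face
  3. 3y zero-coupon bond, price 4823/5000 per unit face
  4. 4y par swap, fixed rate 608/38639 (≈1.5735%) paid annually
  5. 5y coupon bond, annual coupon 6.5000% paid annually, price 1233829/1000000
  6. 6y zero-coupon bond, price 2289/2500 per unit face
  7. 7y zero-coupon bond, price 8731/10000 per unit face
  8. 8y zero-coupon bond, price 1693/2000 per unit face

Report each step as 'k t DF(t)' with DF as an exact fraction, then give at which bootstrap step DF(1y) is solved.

step 1 [1y] zero: DF = P = 9829/10000 ≈ 0.982900
step 2 [2y] zero: DF = P = 2443/2500 ≈ 0.977200
step 3 [3y] zero: DF = P = 4823/5000 ≈ 0.964600
step 4 [4y] swap r/1=608/38639: DF=(1 − 608/38639·(0.982900+0.977200+0.964600))/(1+608/38639) = 587/625 ≈ 0.939200
step 5 [5y] bond c/1=13/200: DF=(1233829/1000000 − 13/200·(0.982900+0.977200+0.964600+0.939200))/(1+13/200) = 9227/10000 ≈ 0.922700
step 6 [6y] zero: DF = P = 2289/2500 ≈ 0.915600
step 7 [7y] zero: DF = P = 8731/10000 ≈ 0.873100
step 8 [8y] zero: DF = P = 1693/2000 ≈ 0.846500

1 1 9829/10000
2 2 2443/2500
3 3 4823/5000
4 4 587/625
5 5 9227/10000
6 6 2289/2500
7 7 8731/10000
8 8 1693/2000
DF(1y) is solved at step 1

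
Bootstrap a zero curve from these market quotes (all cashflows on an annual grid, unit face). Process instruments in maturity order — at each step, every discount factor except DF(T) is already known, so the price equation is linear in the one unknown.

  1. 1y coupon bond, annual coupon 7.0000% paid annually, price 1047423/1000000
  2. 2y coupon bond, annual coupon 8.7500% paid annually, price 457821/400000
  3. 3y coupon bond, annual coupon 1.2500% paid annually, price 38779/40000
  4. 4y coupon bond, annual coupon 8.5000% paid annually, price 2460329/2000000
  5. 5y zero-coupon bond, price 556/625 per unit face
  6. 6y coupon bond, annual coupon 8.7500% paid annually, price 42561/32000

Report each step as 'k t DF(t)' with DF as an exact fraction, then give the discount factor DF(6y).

step 1 [1y] bond c/1=7/100: DF=(1047423/1000000 − 7/100·(0))/(1+7/100) = 9789/10000 ≈ 0.978900
step 2 [2y] bond c/1=7/80: DF=(457821/400000 − 7/80·(0.978900))/(1+7/80) = 9737/10000 ≈ 0.973700
step 3 [3y] bond c/1=1/80: DF=(38779/40000 − 1/80·(0.978900+0.973700))/(1+1/80) = 4667/5000 ≈ 0.933400
step 4 [4y] bond c/1=17/200: DF=(2460329/2000000 − 17/200·(0.978900+0.973700+0.933400))/(1+17/200) = 9077/10000 ≈ 0.907700
step 5 [5y] zero: DF = P = 556/625 ≈ 0.889600
step 6 [6y] bond c/1=7/80: DF=(42561/32000 − 7/80·(0.978900+0.973700+0.933400+0.907700+0.889600))/(1+7/80) = 4231/5000 ≈ 0.846200

1 1 9789/10000
2 2 9737/10000
3 3 4667/5000
4 4 9077/10000
5 5 556/625
6 6 4231/5000
DF(6y) = 4231/5000 ≈ 0.846200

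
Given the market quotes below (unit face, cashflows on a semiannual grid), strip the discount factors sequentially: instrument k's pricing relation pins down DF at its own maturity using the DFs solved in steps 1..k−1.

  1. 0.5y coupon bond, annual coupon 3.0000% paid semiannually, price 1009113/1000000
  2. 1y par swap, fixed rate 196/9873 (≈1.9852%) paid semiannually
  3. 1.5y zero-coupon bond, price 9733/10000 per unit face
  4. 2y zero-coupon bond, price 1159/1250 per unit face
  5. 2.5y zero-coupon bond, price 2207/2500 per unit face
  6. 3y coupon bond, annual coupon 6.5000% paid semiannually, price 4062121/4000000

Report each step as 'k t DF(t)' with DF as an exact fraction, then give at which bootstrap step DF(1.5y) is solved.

step 1 [0.5y] bond c/2=3/200: DF=(1009113/1000000 − 3/200·(0))/(1+3/200) = 4971/5000 ≈ 0.994200
step 2 [1y] swap r/2=98/9873: DF=(1 − 98/9873·(0.994200))/(1+98/9873) = 2451/2500 ≈ 0.980400
step 3 [1.5y] zero: DF = P = 9733/10000 ≈ 0.973300
step 4 [2y] zero: DF = P = 1159/1250 ≈ 0.927200
step 5 [2.5y] zero: DF = P = 2207/2500 ≈ 0.882800
step 6 [3y] bond c/2=13/400: DF=(4062121/4000000 − 13/400·(0.994200+0.980400+0.973300+0.927200+0.882800))/(1+13/400) = 4169/5000 ≈ 0.833800

1 1/2 4971/5000
2 1 2451/2500
3 3/2 9733/10000
4 2 1159/1250
5 5/2 2207/2500
6 3 4169/5000
DF(1.5y) is solved at step 3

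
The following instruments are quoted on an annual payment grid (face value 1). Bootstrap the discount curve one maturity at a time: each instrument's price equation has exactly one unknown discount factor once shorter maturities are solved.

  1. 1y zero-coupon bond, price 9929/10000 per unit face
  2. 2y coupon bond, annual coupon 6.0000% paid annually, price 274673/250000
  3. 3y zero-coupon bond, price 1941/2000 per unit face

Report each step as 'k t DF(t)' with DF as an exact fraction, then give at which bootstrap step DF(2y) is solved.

step 1 [1y] zero: DF = P = 9929/10000 ≈ 0.992900
step 2 [2y] bond c/1=3/50: DF=(274673/250000 − 3/50·(0.992900))/(1+3/50) = 9803/10000 ≈ 0.980300
step 3 [3y] zero: DF = P = 1941/2000 ≈ 0.970500

1 1 9929/10000
2 2 9803/10000
3 3 1941/2000
DF(2y) is solved at step 2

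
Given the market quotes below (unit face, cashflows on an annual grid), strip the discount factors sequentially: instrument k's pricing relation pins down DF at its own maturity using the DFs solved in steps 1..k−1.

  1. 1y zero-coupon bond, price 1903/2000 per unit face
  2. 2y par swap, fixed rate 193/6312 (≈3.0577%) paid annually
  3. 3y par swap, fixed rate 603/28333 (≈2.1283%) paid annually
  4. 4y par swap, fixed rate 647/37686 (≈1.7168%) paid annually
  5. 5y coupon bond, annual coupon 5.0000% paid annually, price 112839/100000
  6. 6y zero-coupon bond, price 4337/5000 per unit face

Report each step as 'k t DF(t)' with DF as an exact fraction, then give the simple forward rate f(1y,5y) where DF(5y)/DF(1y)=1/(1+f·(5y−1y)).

1 1 1903/2000
2 2 9421/10000
3 3 9397/10000
4 4 9353/10000
5 5 1119/1250
6 6 4337/5000
f(1y,5y) = ((1903/2000)/(1119/1250) − 1)/(4) = 563/35808 ≈ 1.5723%

step 1 [1y] zero: DF = P = 1903/2000 ≈ 0.951500
step 2 [2y] swap r/1=193/6312: DF=(1 − 193/6312·(0.951500))/(1+193/6312) = 9421/10000 ≈ 0.942100
step 3 [3y] swap r/1=603/28333: DF=(1 − 603/28333·(0.951500+0.942100))/(1+603/28333) = 9397/10000 ≈ 0.939700
step 4 [4y] swap r/1=647/37686: DF=(1 − 647/37686·(0.951500+0.942100+0.939700))/(1+647/37686) = 9353/10000 ≈ 0.935300
step 5 [5y] bond c/1=1/20: DF=(112839/100000 − 1/20·(0.951500+0.942100+0.939700+0.935300))/(1+1/20) = 1119/1250 ≈ 0.895200
step 6 [6y] zero: DF = P = 4337/5000 ≈ 0.867400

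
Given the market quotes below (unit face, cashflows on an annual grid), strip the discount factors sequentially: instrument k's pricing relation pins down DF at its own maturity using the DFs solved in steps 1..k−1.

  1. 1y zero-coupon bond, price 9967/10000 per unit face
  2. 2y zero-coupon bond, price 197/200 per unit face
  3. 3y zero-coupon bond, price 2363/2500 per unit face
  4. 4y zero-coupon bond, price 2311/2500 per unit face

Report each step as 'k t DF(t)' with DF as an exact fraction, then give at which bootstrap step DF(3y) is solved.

step 1 [1y] zero: DF = P = 9967/10000 ≈ 0.996700
step 2 [2y] zero: DF = P = 197/200 ≈ 0.985000
step 3 [3y] zero: DF = P = 2363/2500 ≈ 0.945200
step 4 [4y] zero: DF = P = 2311/2500 ≈ 0.924400

1 1 9967/10000
2 2 197/200
3 3 2363/2500
4 4 2311/2500
DF(3y) is solved at step 3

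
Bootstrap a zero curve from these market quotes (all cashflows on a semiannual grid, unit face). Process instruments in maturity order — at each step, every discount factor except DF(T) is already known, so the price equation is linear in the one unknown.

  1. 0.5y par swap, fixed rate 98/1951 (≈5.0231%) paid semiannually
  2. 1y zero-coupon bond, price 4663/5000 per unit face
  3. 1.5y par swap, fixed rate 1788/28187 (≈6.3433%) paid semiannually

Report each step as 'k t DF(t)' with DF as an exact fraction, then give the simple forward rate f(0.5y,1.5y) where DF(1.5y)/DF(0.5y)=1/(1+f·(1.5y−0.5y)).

1 1/2 1951/2000
2 1 4663/5000
3 3/2 4553/5000
f(0.5y,1.5y) = ((1951/2000)/(4553/5000) − 1)/(1) = 649/9106 ≈ 7.1272%

step 1 [0.5y] swap r/2=49/1951: DF=(1 − 49/1951·(0))/(1+49/1951) = 1951/2000 ≈ 0.975500
step 2 [1y] zero: DF = P = 4663/5000 ≈ 0.932600
step 3 [1.5y] swap r/2=894/28187: DF=(1 − 894/28187·(0.975500+0.932600))/(1+894/28187) = 4553/5000 ≈ 0.910600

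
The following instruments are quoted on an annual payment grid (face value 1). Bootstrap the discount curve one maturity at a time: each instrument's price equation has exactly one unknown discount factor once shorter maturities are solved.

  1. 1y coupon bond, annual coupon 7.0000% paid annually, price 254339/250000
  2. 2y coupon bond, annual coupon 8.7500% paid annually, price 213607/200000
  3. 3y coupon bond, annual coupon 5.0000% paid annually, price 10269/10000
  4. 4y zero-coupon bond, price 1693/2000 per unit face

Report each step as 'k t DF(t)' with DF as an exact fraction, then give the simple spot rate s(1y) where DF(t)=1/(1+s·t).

step 1 [1y] bond c/1=7/100: DF=(254339/250000 − 7/100·(0))/(1+7/100) = 2377/2500 ≈ 0.950800
step 2 [2y] bond c/1=7/80: DF=(213607/200000 − 7/80·(0.950800))/(1+7/80) = 566/625 ≈ 0.905600
step 3 [3y] bond c/1=1/20: DF=(10269/10000 − 1/20·(0.950800+0.905600))/(1+1/20) = 556/625 ≈ 0.889600
step 4 [4y] zero: DF = P = 1693/2000 ≈ 0.846500

1 1 2377/2500
2 2 566/625
3 3 556/625
4 4 1693/2000
s(1y) = (1/(2377/2500) − 1)/(1) = 123/2377 ≈ 5.1746%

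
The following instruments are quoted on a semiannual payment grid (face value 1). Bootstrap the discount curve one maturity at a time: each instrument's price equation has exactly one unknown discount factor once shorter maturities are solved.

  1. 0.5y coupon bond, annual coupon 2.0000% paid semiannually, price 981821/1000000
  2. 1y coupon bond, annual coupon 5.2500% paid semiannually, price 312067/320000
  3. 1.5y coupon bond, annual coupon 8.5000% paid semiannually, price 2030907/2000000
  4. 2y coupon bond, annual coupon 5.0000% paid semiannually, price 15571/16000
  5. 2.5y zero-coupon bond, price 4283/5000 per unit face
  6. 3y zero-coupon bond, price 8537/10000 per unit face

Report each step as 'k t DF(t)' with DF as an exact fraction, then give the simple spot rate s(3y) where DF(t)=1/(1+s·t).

1 1/2 9721/10000
2 1 4627/5000
3 3/2 8967/10000
4 2 8813/10000
5 5/2 4283/5000
6 3 8537/10000
s(3y) = (1/(8537/10000) − 1)/(3) = 1463/25611 ≈ 5.7124%

step 1 [0.5y] bond c/2=1/100: DF=(981821/1000000 − 1/100·(0))/(1+1/100) = 9721/10000 ≈ 0.972100
step 2 [1y] bond c/2=21/800: DF=(312067/320000 − 21/800·(0.972100))/(1+21/800) = 4627/5000 ≈ 0.925400
step 3 [1.5y] bond c/2=17/400: DF=(2030907/2000000 − 17/400·(0.972100+0.925400))/(1+17/400) = 8967/10000 ≈ 0.896700
step 4 [2y] bond c/2=1/40: DF=(15571/16000 − 1/40·(0.972100+0.925400+0.896700))/(1+1/40) = 8813/10000 ≈ 0.881300
step 5 [2.5y] zero: DF = P = 4283/5000 ≈ 0.856600
step 6 [3y] zero: DF = P = 8537/10000 ≈ 0.853700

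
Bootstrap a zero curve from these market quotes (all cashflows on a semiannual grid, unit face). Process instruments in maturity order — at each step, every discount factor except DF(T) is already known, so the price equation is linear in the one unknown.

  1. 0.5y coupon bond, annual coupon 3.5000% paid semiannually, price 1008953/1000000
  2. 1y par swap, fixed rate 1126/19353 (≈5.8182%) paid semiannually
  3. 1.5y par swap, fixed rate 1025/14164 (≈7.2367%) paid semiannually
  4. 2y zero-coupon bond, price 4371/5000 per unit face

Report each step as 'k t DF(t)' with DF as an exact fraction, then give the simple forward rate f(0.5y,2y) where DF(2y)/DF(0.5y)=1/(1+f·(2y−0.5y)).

1 1/2 2479/2500
2 1 9437/10000
3 3/2 359/400
4 2 4371/5000
f(0.5y,2y) = ((2479/2500)/(4371/5000) − 1)/(3/2) = 1174/13113 ≈ 8.9529%

step 1 [0.5y] bond c/2=7/400: DF=(1008953/1000000 − 7/400·(0))/(1+7/400) = 2479/2500 ≈ 0.991600
step 2 [1y] swap r/2=563/19353: DF=(1 − 563/19353·(0.991600))/(1+563/19353) = 9437/10000 ≈ 0.943700
step 3 [1.5y] swap r/2=1025/28328: DF=(1 − 1025/28328·(0.991600+0.943700))/(1+1025/28328) = 359/400 ≈ 0.897500
step 4 [2y] zero: DF = P = 4371/5000 ≈ 0.874200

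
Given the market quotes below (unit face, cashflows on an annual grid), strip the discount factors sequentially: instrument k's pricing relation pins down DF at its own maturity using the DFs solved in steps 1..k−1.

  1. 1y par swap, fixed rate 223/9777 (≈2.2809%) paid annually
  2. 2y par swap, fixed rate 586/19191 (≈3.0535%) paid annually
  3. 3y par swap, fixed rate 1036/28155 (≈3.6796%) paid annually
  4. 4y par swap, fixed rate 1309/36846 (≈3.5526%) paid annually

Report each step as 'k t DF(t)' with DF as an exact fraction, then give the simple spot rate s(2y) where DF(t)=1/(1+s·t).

step 1 [1y] swap r/1=223/9777: DF=(1 − 223/9777·(0))/(1+223/9777) = 9777/10000 ≈ 0.977700
step 2 [2y] swap r/1=586/19191: DF=(1 − 586/19191·(0.977700))/(1+586/19191) = 4707/5000 ≈ 0.941400
step 3 [3y] swap r/1=1036/28155: DF=(1 − 1036/28155·(0.977700+0.941400))/(1+1036/28155) = 2241/2500 ≈ 0.896400
step 4 [4y] swap r/1=1309/36846: DF=(1 − 1309/36846·(0.977700+0.941400+0.896400))/(1+1309/36846) = 8691/10000 ≈ 0.869100

1 1 9777/10000
2 2 4707/5000
3 3 2241/2500
4 4 8691/10000
s(2y) = (1/(4707/5000) − 1)/(2) = 293/9414 ≈ 3.1124%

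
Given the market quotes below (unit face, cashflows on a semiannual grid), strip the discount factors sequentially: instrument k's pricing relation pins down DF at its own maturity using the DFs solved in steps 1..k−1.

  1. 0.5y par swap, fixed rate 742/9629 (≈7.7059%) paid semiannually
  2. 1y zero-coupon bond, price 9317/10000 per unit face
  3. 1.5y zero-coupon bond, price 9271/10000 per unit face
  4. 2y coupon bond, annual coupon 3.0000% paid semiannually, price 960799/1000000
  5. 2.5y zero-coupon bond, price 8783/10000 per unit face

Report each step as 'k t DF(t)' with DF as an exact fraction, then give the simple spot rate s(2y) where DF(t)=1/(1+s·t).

step 1 [0.5y] swap r/2=371/9629: DF=(1 − 371/9629·(0))/(1+371/9629) = 9629/10000 ≈ 0.962900
step 2 [1y] zero: DF = P = 9317/10000 ≈ 0.931700
step 3 [1.5y] zero: DF = P = 9271/10000 ≈ 0.927100
step 4 [2y] bond c/2=3/200: DF=(960799/1000000 − 3/200·(0.962900+0.931700+0.927100))/(1+3/200) = 9049/10000 ≈ 0.904900
step 5 [2.5y] zero: DF = P = 8783/10000 ≈ 0.878300

1 1/2 9629/10000
2 1 9317/10000
3 3/2 9271/10000
4 2 9049/10000
5 5/2 8783/10000
s(2y) = (1/(9049/10000) − 1)/(2) = 951/18098 ≈ 5.2547%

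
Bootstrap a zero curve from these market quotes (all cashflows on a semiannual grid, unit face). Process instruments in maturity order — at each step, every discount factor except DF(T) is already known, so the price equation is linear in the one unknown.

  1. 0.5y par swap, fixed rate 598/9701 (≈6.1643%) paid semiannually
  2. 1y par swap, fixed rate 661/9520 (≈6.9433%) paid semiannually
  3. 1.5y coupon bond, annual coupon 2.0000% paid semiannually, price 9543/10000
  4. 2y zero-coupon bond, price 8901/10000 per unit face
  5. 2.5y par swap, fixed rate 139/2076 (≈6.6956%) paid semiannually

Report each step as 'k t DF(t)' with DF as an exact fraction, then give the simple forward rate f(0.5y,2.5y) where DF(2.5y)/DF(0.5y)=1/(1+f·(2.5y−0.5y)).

1 1/2 9701/10000
2 1 9339/10000
3 3/2 463/500
4 2 8901/10000
5 5/2 8471/10000
f(0.5y,2.5y) = ((9701/10000)/(8471/10000) − 1)/(2) = 615/8471 ≈ 7.2601%

step 1 [0.5y] swap r/2=299/9701: DF=(1 − 299/9701·(0))/(1+299/9701) = 9701/10000 ≈ 0.970100
step 2 [1y] swap r/2=661/19040: DF=(1 − 661/19040·(0.970100))/(1+661/19040) = 9339/10000 ≈ 0.933900
step 3 [1.5y] bond c/2=1/100: DF=(9543/10000 − 1/100·(0.970100+0.933900))/(1+1/100) = 463/500 ≈ 0.926000
step 4 [2y] zero: DF = P = 8901/10000 ≈ 0.890100
step 5 [2.5y] swap r/2=139/4152: DF=(1 − 139/4152·(0.970100+0.933900+0.926000+0.890100))/(1+139/4152) = 8471/10000 ≈ 0.847100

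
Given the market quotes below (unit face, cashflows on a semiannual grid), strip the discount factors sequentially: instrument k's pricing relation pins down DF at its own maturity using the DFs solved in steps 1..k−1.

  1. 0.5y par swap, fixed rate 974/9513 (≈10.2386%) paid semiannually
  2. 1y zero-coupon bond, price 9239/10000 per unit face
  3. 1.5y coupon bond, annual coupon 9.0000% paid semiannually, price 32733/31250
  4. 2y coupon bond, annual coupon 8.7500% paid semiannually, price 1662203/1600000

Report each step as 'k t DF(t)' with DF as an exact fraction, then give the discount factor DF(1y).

1 1/2 9513/10000
2 1 9239/10000
3 3/2 576/625
4 2 8781/10000
DF(1y) = 9239/10000 ≈ 0.923900

step 1 [0.5y] swap r/2=487/9513: DF=(1 − 487/9513·(0))/(1+487/9513) = 9513/10000 ≈ 0.951300
step 2 [1y] zero: DF = P = 9239/10000 ≈ 0.923900
step 3 [1.5y] bond c/2=9/200: DF=(32733/31250 − 9/200·(0.951300+0.923900))/(1+9/200) = 576/625 ≈ 0.921600
step 4 [2y] bond c/2=7/160: DF=(1662203/1600000 − 7/160·(0.951300+0.923900+0.921600))/(1+7/160) = 8781/10000 ≈ 0.878100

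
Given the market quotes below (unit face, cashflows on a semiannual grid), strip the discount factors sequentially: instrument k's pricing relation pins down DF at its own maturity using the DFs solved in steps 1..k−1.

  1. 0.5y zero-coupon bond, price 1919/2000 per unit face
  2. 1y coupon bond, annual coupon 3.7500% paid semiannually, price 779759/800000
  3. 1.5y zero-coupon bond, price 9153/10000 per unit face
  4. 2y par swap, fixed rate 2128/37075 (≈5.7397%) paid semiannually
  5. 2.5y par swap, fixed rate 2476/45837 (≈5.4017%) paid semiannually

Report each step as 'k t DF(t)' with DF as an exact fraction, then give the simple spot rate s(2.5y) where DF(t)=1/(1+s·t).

1 1/2 1919/2000
2 1 9391/10000
3 3/2 9153/10000
4 2 1117/1250
5 5/2 4381/5000
s(2.5y) = (1/(4381/5000) − 1)/(5/2) = 1238/21905 ≈ 5.6517%

step 1 [0.5y] zero: DF = P = 1919/2000 ≈ 0.959500
step 2 [1y] bond c/2=3/160: DF=(779759/800000 − 3/160·(0.959500))/(1+3/160) = 9391/10000 ≈ 0.939100
step 3 [1.5y] zero: DF = P = 9153/10000 ≈ 0.915300
step 4 [2y] swap r/2=1064/37075: DF=(1 − 1064/37075·(0.959500+0.939100+0.915300))/(1+1064/37075) = 1117/1250 ≈ 0.893600
step 5 [2.5y] swap r/2=1238/45837: DF=(1 − 1238/45837·(0.959500+0.939100+0.915300+0.893600))/(1+1238/45837) = 4381/5000 ≈ 0.876200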